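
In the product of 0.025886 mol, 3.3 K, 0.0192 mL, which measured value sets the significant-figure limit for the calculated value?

3.3 K

0.025886 mol → 5 s.f.; 3.3 K → 2 s.f.; 0.0192 mL → 3 s.f.
The fewest is 2 significant figures, from 3.3 K.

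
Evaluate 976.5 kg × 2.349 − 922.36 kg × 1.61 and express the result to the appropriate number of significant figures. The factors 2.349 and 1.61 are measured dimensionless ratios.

976.5 × 2.349 = 2293.7985 → 2294 kg (4 s.f., last digit at the 10^0 place).
922.36 × 1.61 = 1484.9996 → 1.48 × 10³ kg (3 s.f., last digit at the 10^1 place).
Difference: 808.7989 kg; keep the coarser place, 10^1.
Result: 8.1 × 10² kg.

8.1 × 10² kg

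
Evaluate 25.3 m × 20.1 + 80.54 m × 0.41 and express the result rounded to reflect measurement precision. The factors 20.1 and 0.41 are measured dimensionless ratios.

542 m

25.3 × 20.1 = 508.53 → 509 m (3 s.f., last digit at the 10^0 place).
80.54 × 0.41 = 33.0214 → 33 m (2 s.f., last digit at the 10^0 place).
Sum: 541.5514 m; keep the coarser place, 10^0.
Result: 542 m.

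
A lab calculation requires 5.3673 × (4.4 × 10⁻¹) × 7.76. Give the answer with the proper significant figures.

18

5.3673 × (4.4 × 10⁻¹) × 7.76 = 18.32610912
Multiplication/division keeps the fewest significant figures: 5.3673 → 5 s.f., 4.4 × 10⁻¹ → 2 s.f., 7.76 → 3 s.f.; limit is 2.
Rounded to 2 significant figures: 18.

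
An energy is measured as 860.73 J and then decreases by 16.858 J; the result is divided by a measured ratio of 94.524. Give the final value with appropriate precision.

860.73 J − 16.858 J = 843.872 J; the difference is limited to 2 decimal places (5 s.f.).
Carrying full precision, 843.872 ÷ 94.524 = 8.92759510812… J; 94.524 has 5 s.f., so the result keeps min(5, 5) = 5 s.f.
Rounded to 5 significant figures: 8.9276 J.

8.9276 J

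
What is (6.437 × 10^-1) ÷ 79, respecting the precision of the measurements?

0.0081

(6.437 × 10^-1) ÷ 79 = 0.00814810126582…
Multiplication/division keeps the fewest significant figures: 6.437 × 10^-1 → 4 s.f., 79 → 2 s.f.; limit is 2.
Rounded to 2 significant figures: 0.0081.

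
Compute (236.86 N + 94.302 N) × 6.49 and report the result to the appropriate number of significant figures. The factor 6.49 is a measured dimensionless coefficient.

2.15 × 10³ N

236.86 N + 94.302 N = 331.162 N; the sum is limited to 2 decimal places (5 s.f.).
Carrying full precision, 331.162 × 6.49 = 2149.24138 N; 6.49 has 3 s.f., so the result keeps min(5, 3) = 3 s.f.
Rounded to 3 significant figures: 2.15 × 10³ N.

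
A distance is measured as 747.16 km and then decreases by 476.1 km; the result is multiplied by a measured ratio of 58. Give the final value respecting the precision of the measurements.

1.6 × 10⁴ km

747.16 km − 476.1 km = 271.06 km; the difference is limited to 1 decimal place (4 s.f.).
Carrying full precision, 271.06 × 58 = 15721.48 km; 58 has 2 s.f., so the result keeps min(4, 2) = 2 s.f.
Rounded to 2 significant figures: 1.6 × 10⁴ km.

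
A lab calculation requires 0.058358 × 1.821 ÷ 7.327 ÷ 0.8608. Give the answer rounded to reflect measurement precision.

0.058358 × 1.821 ÷ 7.327 ÷ 0.8608 = 0.016849301268…
Multiplication/division keeps the fewest significant figures: 0.058358 → 5 s.f., 1.821 → 4 s.f., 7.327 → 4 s.f., 0.8608 → 4 s.f.; limit is 4.
Rounded to 4 significant figures: 0.01685.

0.01685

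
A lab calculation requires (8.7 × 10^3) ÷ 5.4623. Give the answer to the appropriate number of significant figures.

1.6 × 10^3

(8.7 × 10^3) ÷ 5.4623 = 1592.7356608…
Multiplication/division keeps the fewest significant figures: 8.7 × 10^3 → 2 s.f., 5.4623 → 5 s.f.; limit is 2.
Rounded to 2 significant figures: 1.6 × 10^3.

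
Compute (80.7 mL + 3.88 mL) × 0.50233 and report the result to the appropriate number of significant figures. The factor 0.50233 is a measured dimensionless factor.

80.7 mL + 3.88 mL = 84.58 mL; the sum is limited to 1 decimal place (3 s.f.).
Carrying full precision, 84.58 × 0.50233 = 42.4870714 mL; 0.50233 has 5 s.f., so the result keeps min(3, 5) = 3 s.f.
Rounded to 3 significant figures: 42.5 mL.

42.5 mL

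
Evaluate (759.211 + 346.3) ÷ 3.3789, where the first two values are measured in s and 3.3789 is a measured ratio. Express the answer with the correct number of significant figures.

327.18 s

759.211 s + 346.3 s = 1105.511 s; the sum is limited to 1 decimal place (5 s.f.).
Carrying full precision, 1105.511 ÷ 3.3789 = 327.180739294… s; 3.3789 has 5 s.f., so the result keeps min(5, 5) = 5 s.f.
Rounded to 5 significant figures: 327.18 s.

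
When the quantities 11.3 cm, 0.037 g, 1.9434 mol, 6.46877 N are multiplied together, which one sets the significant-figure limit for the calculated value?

0.037 g

11.3 cm → 3 s.f.; 0.037 g → 2 s.f.; 1.9434 mol → 5 s.f.; 6.46877 N → 6 s.f.
The fewest is 2 significant figures, from 0.037 g.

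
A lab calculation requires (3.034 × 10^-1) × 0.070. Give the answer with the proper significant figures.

0.021

(3.034 × 10^-1) × 0.070 = 0.021238
Multiplication/division keeps the fewest significant figures: 3.034 × 10^-1 → 4 s.f., 0.070 → 2 s.f.; limit is 2.
Rounded to 2 significant figures: 0.021.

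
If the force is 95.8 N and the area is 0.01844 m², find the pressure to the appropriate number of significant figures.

pressure = 95.8 N ÷ 0.01844 m² = 5195.22776573… Pa.
95.8 has 3 significant figures; 0.01844 has 4.
Division/multiplication keeps the fewest: 3 significant figures.
Rounded: 5.20 × 10³ Pa.

5.20 × 10³ Pa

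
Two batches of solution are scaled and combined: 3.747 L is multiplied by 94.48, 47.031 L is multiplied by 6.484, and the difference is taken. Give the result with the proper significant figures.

3.747 × 94.48 = 354.01656 → 354.0 L (4 s.f., last digit at the 10^-1 place).
47.031 × 6.484 = 304.949004 → 304.9 L (4 s.f., last digit at the 10^-1 place).
Difference: 49.067556 L; keep the coarser place, 10^-1.
Result: 49.1 L.

49.1 L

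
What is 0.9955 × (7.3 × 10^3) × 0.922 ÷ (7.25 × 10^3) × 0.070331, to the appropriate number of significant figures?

0.9955 × (7.3 × 10^3) × 0.922 ÷ (7.25 × 10^3) × 0.070331 = 0.064998574396…
Multiplication/division keeps the fewest significant figures: 0.9955 → 4 s.f., 7.3 × 10^3 → 2 s.f., 0.922 → 3 s.f., 7.25 × 10^3 → 3 s.f., 0.070331 → 5 s.f.; limit is 2.
Rounded to 2 significant figures: 0.065.

0.065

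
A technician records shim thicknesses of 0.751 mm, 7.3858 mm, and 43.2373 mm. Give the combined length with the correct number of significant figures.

0.751 mm + 7.3858 mm + 43.2373 mm = 51.3741 mm.
Addition/subtraction keeps the fewest decimal places: 0.751 → 3 decimal places, 7.3858 → 4 decimal places, 43.2373 → 4 decimal places; limit is 3.
Rounded to 3 decimal places: 51.374 mm.

51.374 mm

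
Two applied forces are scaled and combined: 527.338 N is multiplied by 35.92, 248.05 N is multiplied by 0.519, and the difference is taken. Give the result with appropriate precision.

1.881 × 10^4 N

527.338 × 35.92 = 18941.98096 → 1.894 × 10^4 N (4 s.f., last digit at the 10^1 place).
248.05 × 0.519 = 128.73795 → 129 N (3 s.f., last digit at the 10^0 place).
Difference: 18813.24301 N; keep the coarser place, 10^1.
Result: 1.881 × 10^4 N.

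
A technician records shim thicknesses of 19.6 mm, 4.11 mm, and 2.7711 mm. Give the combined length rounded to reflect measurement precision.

26.5 mm

19.6 mm + 4.11 mm + 2.7711 mm = 26.4811 mm.
Addition/subtraction keeps the fewest decimal places: 19.6 → 1 decimal place, 4.11 → 2 decimal places, 2.7711 → 4 decimal places; limit is 1.
Rounded to 1 decimal place: 26.5 mm.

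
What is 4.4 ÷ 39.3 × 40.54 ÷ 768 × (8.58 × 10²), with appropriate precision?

4.4 ÷ 39.3 × 40.54 ÷ 768 × (8.58 × 10²) = 5.07072360051…
Multiplication/division keeps the fewest significant figures: 4.4 → 2 s.f., 39.3 → 3 s.f., 40.54 → 4 s.f., 768 → 3 s.f., 8.58 × 10² → 3 s.f.; limit is 2.
Rounded to 2 significant figures: 5.1.

5.1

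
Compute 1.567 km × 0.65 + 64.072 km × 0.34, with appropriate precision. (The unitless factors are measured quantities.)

1.567 × 0.65 = 1.01855 → 1.0 km (2 s.f., last digit at the 10^-1 place).
64.072 × 0.34 = 21.78448 → 22 km (2 s.f., last digit at the 10^0 place).
Sum: 22.80303 km; keep the coarser place, 10^0.
Result: 23 km.

23 km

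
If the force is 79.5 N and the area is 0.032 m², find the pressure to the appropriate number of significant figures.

2.5 × 10^3 Pa

pressure = 79.5 N ÷ 0.032 m² = 2484.375 Pa.
79.5 has 3 significant figures; 0.032 has 2.
Division/multiplication keeps the fewest: 2 significant figures.
Rounded: 2.5 × 10^3 Pa.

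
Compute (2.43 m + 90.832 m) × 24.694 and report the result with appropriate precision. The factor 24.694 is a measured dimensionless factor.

2303 m

2.43 m + 90.832 m = 93.262 m; the sum is limited to 2 decimal places (4 s.f.).
Carrying full precision, 93.262 × 24.694 = 2303.011828 m; 24.694 has 5 s.f., so the result keeps min(4, 5) = 4 s.f.
Rounded to 4 significant figures: 2303 m.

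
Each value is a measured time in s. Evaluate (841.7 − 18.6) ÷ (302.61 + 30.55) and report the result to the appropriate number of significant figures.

2.471

841.7 − 18.6 = 823.1, limited to 1 d.p. → 4 s.f.; 302.61 + 30.55 = 333.16, limited to 2 d.p. → 5 s.f.
Carrying full precision, 823.1 ÷ 333.16 = 2.47058470405…; keep min(4, 5) = 4 s.f.
Rounded to 4 significant figures: 2.471.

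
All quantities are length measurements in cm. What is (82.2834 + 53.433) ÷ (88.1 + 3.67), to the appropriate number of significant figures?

82.2834 + 53.433 = 135.7164, limited to 3 d.p. → 6 s.f.; 88.1 + 3.67 = 91.77, limited to 1 d.p. → 3 s.f.
Carrying full precision, 135.7164 ÷ 91.77 = 1.47887544949…; keep min(6, 3) = 3 s.f.
Rounded to 3 significant figures: 1.48.

1.48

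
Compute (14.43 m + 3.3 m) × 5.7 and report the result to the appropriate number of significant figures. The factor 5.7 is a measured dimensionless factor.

1.0 × 10^2 m

14.43 m + 3.3 m = 17.73 m; the sum is limited to 1 decimal place (3 s.f.).
Carrying full precision, 17.73 × 5.7 = 101.061 m; 5.7 has 2 s.f., so the result keeps min(3, 2) = 2 s.f.
Rounded to 2 significant figures: 1.0 × 10^2 m.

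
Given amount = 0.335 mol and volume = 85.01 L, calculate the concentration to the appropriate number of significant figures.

concentration = 0.335 mol ÷ 85.01 L = 0.00394071285731… mol/L.
0.335 has 3 significant figures; 85.01 has 4.
Division/multiplication keeps the fewest: 3 significant figures.
Rounded: 0.00394 mol/L.

0.00394 mol/L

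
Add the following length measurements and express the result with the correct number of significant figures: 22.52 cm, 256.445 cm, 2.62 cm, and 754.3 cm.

22.52 cm + 256.445 cm + 2.62 cm + 754.3 cm = 1035.885 cm.
Addition/subtraction keeps the fewest decimal places: 22.52 → 2 decimal places, 256.445 → 3 decimal places, 2.62 → 2 decimal places, 754.3 → 1 decimal place; limit is 1.
Rounded to 1 decimal place: 1.0359 × 10^3 cm.

1.0359 × 10^3 cm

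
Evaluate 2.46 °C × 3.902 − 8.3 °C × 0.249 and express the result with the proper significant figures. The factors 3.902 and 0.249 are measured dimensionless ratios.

2.46 × 3.902 = 9.59892 → 9.60 °C (3 s.f., last digit at the 10^-2 place).
8.3 × 0.249 = 2.0667 → 2.1 °C (2 s.f., last digit at the 10^-1 place).
Difference: 7.53222 °C; keep the coarser place, 10^-1.
Result: 7.5 °C.

7.5 °C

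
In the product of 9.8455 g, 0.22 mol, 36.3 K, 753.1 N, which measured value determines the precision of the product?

0.22 mol

9.8455 g → 5 s.f.; 0.22 mol → 2 s.f.; 36.3 K → 3 s.f.; 753.1 N → 4 s.f.
The fewest is 2 significant figures, from 0.22 mol.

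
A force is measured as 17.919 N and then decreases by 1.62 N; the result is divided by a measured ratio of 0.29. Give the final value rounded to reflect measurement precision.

17.919 N − 1.62 N = 16.299 N; the difference is limited to 2 decimal places (4 s.f.).
Carrying full precision, 16.299 ÷ 0.29 = 56.2034482759… N; 0.29 has 2 s.f., so the result keeps min(4, 2) = 2 s.f.
Rounded to 2 significant figures: 56 N.

56 N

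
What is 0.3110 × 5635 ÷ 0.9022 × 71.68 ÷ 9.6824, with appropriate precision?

0.3110 × 5635 ÷ 0.9022 × 71.68 ÷ 9.6824 = 14380.2508847…
Multiplication/division keeps the fewest significant figures: 0.3110 → 4 s.f., 5635 → 4 s.f., 0.9022 → 4 s.f., 71.68 → 4 s.f., 9.6824 → 5 s.f.; limit is 4.
Rounded to 4 significant figures: 1.438 × 10⁴.

1.438 × 10⁴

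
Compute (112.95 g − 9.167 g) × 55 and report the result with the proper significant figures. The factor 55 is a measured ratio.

5.7 × 10³ g

112.95 g − 9.167 g = 103.783 g; the difference is limited to 2 decimal places (5 s.f.).
Carrying full precision, 103.783 × 55 = 5708.065 g; 55 has 2 s.f., so the result keeps min(5, 2) = 2 s.f.
Rounded to 2 significant figures: 5.7 × 10³ g.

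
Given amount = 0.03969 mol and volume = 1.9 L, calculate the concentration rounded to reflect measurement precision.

0.021 mol/L

concentration = 0.03969 mol ÷ 1.9 L = 0.0208894736842… mol/L.
0.03969 has 4 significant figures; 1.9 has 2.
Division/multiplication keeps the fewest: 2 significant figures.
Rounded: 0.021 mol/L.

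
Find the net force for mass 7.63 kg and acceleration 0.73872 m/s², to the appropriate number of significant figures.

net force = 7.63 kg × 0.73872 m/s² = 5.6364336 N.
7.63 has 3 significant figures; 0.73872 has 5.
Division/multiplication keeps the fewest: 3 significant figures.
Rounded: 5.64 N.

5.64 N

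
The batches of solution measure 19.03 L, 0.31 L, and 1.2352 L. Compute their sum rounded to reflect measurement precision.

19.03 L + 0.31 L + 1.2352 L = 20.5752 L.
Addition/subtraction keeps the fewest decimal places: 19.03 → 2 decimal places, 0.31 → 2 decimal places, 1.2352 → 4 decimal places; limit is 2.
Rounded to 2 decimal places: 20.58 L.

20.58 L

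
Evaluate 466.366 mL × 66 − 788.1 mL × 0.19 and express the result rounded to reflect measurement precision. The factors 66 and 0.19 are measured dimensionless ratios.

466.366 × 66 = 30780.156 → 3.1 × 10^4 mL (2 s.f., last digit at the 10^3 place).
788.1 × 0.19 = 149.739 → 1.5 × 10^2 mL (2 s.f., last digit at the 10^1 place).
Difference: 30630.417 mL; keep the coarser place, 10^3.
Result: 3.1 × 10^4 mL.

3.1 × 10^4 mL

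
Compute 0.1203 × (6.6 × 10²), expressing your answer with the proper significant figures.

0.1203 × (6.6 × 10²) = 79.398
Multiplication/division keeps the fewest significant figures: 0.1203 → 4 s.f., 6.6 × 10² → 2 s.f.; limit is 2.
Rounded to 2 significant figures: 79.

79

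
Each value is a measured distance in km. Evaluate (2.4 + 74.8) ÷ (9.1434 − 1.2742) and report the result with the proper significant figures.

2.4 + 74.8 = 77.2, limited to 1 d.p. → 3 s.f.; 9.1434 − 1.2742 = 7.8692, limited to 4 d.p. → 5 s.f.
Carrying full precision, 77.2 ÷ 7.8692 = 9.81040004066…; keep min(3, 5) = 3 s.f.
Rounded to 3 significant figures: 9.81.

9.81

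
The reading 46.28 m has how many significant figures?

4

46.28: every digit is nonzero and significant.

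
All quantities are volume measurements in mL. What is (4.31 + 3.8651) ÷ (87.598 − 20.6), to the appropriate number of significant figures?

0.122

4.31 + 3.8651 = 8.1751, limited to 2 d.p. → 3 s.f.; 87.598 − 20.6 = 66.998, limited to 1 d.p. → 3 s.f.
Carrying full precision, 8.1751 ÷ 66.998 = 0.1220200603…; keep min(3, 3) = 3 s.f.
Rounded to 3 significant figures: 0.122.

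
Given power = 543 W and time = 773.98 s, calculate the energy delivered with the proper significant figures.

4.20 × 10^5 J

energy delivered = 543 W × 773.98 s = 420271.14 J.
543 has 3 significant figures; 773.98 has 5.
Division/multiplication keeps the fewest: 3 significant figures.
Rounded: 4.20 × 10^5 J.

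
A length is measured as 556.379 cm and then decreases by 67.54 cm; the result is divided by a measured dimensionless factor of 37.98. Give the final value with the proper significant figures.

12.87 cm

556.379 cm − 67.54 cm = 488.839 cm; the difference is limited to 2 decimal places (5 s.f.).
Carrying full precision, 488.839 ÷ 37.98 = 12.8709583992… cm; 37.98 has 4 s.f., so the result keeps min(5, 4) = 4 s.f.
Rounded to 4 significant figures: 12.87 cm.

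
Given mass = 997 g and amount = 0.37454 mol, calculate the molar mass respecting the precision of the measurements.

molar mass = 997 g ÷ 0.37454 mol = 2661.93196988… g/mol.
997 has 3 significant figures; 0.37454 has 5.
Division/multiplication keeps the fewest: 3 significant figures.
Rounded: 2.66 × 10³ g/mol.

2.66 × 10³ g/mol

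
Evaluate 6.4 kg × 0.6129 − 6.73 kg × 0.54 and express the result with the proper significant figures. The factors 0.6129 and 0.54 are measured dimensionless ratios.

0.3 kg

6.4 × 0.6129 = 3.92256 → 3.9 kg (2 s.f., last digit at the 10^-1 place).
6.73 × 0.54 = 3.6342 → 3.6 kg (2 s.f., last digit at the 10^-1 place).
Difference: 0.28836 kg; keep the coarser place, 10^-1.
Result: 0.3 kg.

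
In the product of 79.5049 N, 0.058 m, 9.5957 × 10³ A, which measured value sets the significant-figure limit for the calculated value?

79.5049 N → 6 s.f.; 0.058 m → 2 s.f.; 9.5957 × 10³ A → 5 s.f.
The fewest is 2 significant figures, from 0.058 m.

0.058 m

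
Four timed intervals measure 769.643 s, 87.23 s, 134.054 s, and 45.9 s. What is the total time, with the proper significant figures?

769.643 s + 87.23 s + 134.054 s + 45.9 s = 1036.827 s.
Addition/subtraction keeps the fewest decimal places: 769.643 → 3 decimal places, 87.23 → 2 decimal places, 134.054 → 3 decimal places, 45.9 → 1 decimal place; limit is 1.
Rounded to 1 decimal place: 1036.8 s.

1036.8 s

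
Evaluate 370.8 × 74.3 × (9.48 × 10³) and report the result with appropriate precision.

2.61 × 10⁸

370.8 × 74.3 × (9.48 × 10³) = 261178171.2
Multiplication/division keeps the fewest significant figures: 370.8 → 4 s.f., 74.3 → 3 s.f., 9.48 × 10³ → 3 s.f.; limit is 3.
Rounded to 3 significant figures: 2.61 × 10⁸.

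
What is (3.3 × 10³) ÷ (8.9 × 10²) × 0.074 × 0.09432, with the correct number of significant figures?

(3.3 × 10³) ÷ (8.9 × 10²) × 0.074 × 0.09432 = 0.0258797123596…
Multiplication/division keeps the fewest significant figures: 3.3 × 10³ → 2 s.f., 8.9 × 10² → 2 s.f., 0.074 → 2 s.f., 0.09432 → 4 s.f.; limit is 2.
Rounded to 2 significant figures: 0.026.

0.026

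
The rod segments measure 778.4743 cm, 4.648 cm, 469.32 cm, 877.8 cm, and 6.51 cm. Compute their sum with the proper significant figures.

2136.8 cm

778.4743 cm + 4.648 cm + 469.32 cm + 877.8 cm + 6.51 cm = 2136.7523 cm.
Addition/subtraction keeps the fewest decimal places: 778.4743 → 4 decimal places, 4.648 → 3 decimal places, 469.32 → 2 decimal places, 877.8 → 1 decimal place, 6.51 → 2 decimal places; limit is 1.
Rounded to 1 decimal place: 2136.8 cm.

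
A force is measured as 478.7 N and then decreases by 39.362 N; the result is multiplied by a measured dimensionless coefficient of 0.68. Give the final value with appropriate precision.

478.7 N − 39.362 N = 439.338 N; the difference is limited to 1 decimal place (4 s.f.).
Carrying full precision, 439.338 × 0.68 = 298.74984 N; 0.68 has 2 s.f., so the result keeps min(4, 2) = 2 s.f.
Rounded to 2 significant figures: 3.0 × 10² N.

3.0 × 10² N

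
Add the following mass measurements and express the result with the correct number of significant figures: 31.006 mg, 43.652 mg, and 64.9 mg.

31.006 mg + 43.652 mg + 64.9 mg = 139.558 mg.
Addition/subtraction keeps the fewest decimal places: 31.006 → 3 decimal places, 43.652 → 3 decimal places, 64.9 → 1 decimal place; limit is 1.
Rounded to 1 decimal place: 139.6 mg.

139.6 mg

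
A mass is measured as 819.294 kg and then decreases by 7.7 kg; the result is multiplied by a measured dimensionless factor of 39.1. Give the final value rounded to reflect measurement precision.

3.17 × 10⁴ kg

819.294 kg − 7.7 kg = 811.594 kg; the difference is limited to 1 decimal place (4 s.f.).
Carrying full precision, 811.594 × 39.1 = 31733.3254 kg; 39.1 has 3 s.f., so the result keeps min(4, 3) = 3 s.f.
Rounded to 3 significant figures: 3.17 × 10⁴ kg.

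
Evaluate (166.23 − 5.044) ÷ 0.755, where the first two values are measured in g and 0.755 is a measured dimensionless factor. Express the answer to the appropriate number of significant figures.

166.23 g − 5.044 g = 161.186 g; the difference is limited to 2 decimal places (5 s.f.).
Carrying full precision, 161.186 ÷ 0.755 = 213.491390728… g; 0.755 has 3 s.f., so the result keeps min(5, 3) = 3 s.f.
Rounded to 3 significant figures: 213 g.

213 g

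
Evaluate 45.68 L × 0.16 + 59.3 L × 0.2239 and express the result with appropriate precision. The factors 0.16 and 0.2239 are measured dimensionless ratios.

45.68 × 0.16 = 7.3088 → 7.3 L (2 s.f., last digit at the 10^-1 place).
59.3 × 0.2239 = 13.27727 → 13.3 L (3 s.f., last digit at the 10^-1 place).
Sum: 20.58607 L; keep the coarser place, 10^-1.
Result: 20.6 L.

20.6 L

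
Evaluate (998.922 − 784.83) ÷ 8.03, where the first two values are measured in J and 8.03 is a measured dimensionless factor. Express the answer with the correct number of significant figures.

998.922 J − 784.83 J = 214.092 J; the difference is limited to 2 decimal places (5 s.f.).
Carrying full precision, 214.092 ÷ 8.03 = 26.6615193026… J; 8.03 has 3 s.f., so the result keeps min(5, 3) = 3 s.f.
Rounded to 3 significant figures: 26.7 J.

26.7 J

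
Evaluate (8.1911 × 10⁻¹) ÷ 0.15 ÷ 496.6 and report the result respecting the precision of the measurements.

(8.1911 × 10⁻¹) ÷ 0.15 ÷ 496.6 = 0.0109962411062…
Multiplication/division keeps the fewest significant figures: 8.1911 × 10⁻¹ → 5 s.f., 0.15 → 2 s.f., 496.6 → 4 s.f.; limit is 2.
Rounded to 2 significant figures: 0.011.

0.011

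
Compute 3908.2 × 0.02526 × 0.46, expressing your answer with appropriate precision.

3908.2 × 0.02526 × 0.46 = 45.41172072
Multiplication/division keeps the fewest significant figures: 3908.2 → 5 s.f., 0.02526 → 4 s.f., 0.46 → 2 s.f.; limit is 2.
Rounded to 2 significant figures: 45.

45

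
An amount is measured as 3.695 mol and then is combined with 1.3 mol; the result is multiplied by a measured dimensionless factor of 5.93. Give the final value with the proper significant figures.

3.0 × 10¹ mol

3.695 mol + 1.3 mol = 4.995 mol; the sum is limited to 1 decimal place (2 s.f.).
Carrying full precision, 4.995 × 5.93 = 29.62035 mol; 5.93 has 3 s.f., so the result keeps min(2, 3) = 2 s.f.
Rounded to 2 significant figures: 3.0 × 10¹ mol.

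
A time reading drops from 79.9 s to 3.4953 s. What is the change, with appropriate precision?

79.9 s − 3.4953 s = 76.4047 s.
Addition/subtraction keeps the fewest decimal places: 79.9 → 1 decimal place, 3.4953 → 4 decimal places; limit is 1.
Rounded to 1 decimal place: 76.4 s.

76.4 s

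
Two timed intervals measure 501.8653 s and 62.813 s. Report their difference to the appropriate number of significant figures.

439.052 s

501.8653 s − 62.813 s = 439.0523 s.
Addition/subtraction keeps the fewest decimal places: 501.8653 → 4 decimal places, 62.813 → 3 decimal places; limit is 3.
Rounded to 3 decimal places: 439.052 s.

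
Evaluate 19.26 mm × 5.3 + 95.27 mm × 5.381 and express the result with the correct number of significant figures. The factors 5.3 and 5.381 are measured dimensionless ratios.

19.26 × 5.3 = 102.078 → 1.0 × 10² mm (2 s.f., last digit at the 10^1 place).
95.27 × 5.381 = 512.64787 → 512.6 mm (4 s.f., last digit at the 10^-1 place).
Sum: 614.72587 mm; keep the coarser place, 10^1.
Result: 6.1 × 10² mm.

6.1 × 10² mm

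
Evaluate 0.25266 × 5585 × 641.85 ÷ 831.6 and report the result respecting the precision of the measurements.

0.25266 × 5585 × 641.85 ÷ 831.6 = 1089.1275256…
Multiplication/division keeps the fewest significant figures: 0.25266 → 5 s.f., 5585 → 4 s.f., 641.85 → 5 s.f., 831.6 → 4 s.f.; limit is 4.
Rounded to 4 significant figures: 1089.

1089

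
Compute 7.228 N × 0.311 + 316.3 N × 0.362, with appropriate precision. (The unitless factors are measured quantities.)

7.228 × 0.311 = 2.247908 → 2.25 N (3 s.f., last digit at the 10^-2 place).
316.3 × 0.362 = 114.5006 → 115 N (3 s.f., last digit at the 10^0 place).
Sum: 116.748508 N; keep the coarser place, 10^0.
Result: 117 N.

117 N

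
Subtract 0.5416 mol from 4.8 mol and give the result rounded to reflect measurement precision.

4.8 mol − 0.5416 mol = 4.2584 mol.
Addition/subtraction keeps the fewest decimal places: 4.8 → 1 decimal place, 0.5416 → 4 decimal places; limit is 1.
Rounded to 1 decimal place: 4.3 mol.

4.3 mol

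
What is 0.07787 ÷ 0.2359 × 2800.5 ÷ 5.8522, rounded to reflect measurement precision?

0.07787 ÷ 0.2359 × 2800.5 ÷ 5.8522 = 157.964192232…
Multiplication/division keeps the fewest significant figures: 0.07787 → 4 s.f., 0.2359 → 4 s.f., 2800.5 → 5 s.f., 5.8522 → 5 s.f.; limit is 4.
Rounded to 4 significant figures: 158.0.

158.0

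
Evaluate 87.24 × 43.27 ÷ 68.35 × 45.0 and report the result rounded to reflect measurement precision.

87.24 × 43.27 ÷ 68.35 × 45.0 = 2485.28699342…
Multiplication/division keeps the fewest significant figures: 87.24 → 4 s.f., 43.27 → 4 s.f., 68.35 → 4 s.f., 45.0 → 3 s.f.; limit is 3.
Rounded to 3 significant figures: 2.49 × 10³.

2.49 × 10³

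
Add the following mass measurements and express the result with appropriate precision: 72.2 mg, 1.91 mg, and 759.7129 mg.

72.2 mg + 1.91 mg + 759.7129 mg = 833.8229 mg.
Addition/subtraction keeps the fewest decimal places: 72.2 → 1 decimal place, 1.91 → 2 decimal places, 759.7129 → 4 decimal places; limit is 1.
Rounded to 1 decimal place: 833.8 mg.

833.8 mg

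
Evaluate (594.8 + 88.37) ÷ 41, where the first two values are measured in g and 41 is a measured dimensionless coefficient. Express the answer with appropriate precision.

594.8 g + 88.37 g = 683.17 g; the sum is limited to 1 decimal place (4 s.f.).
Carrying full precision, 683.17 ÷ 41 = 16.6626829268… g; 41 has 2 s.f., so the result keeps min(4, 2) = 2 s.f.
Rounded to 2 significant figures: 17 g.

17 g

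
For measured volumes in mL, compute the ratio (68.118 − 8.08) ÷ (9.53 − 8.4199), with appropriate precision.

68.118 − 8.08 = 60.038, limited to 2 d.p. → 4 s.f.; 9.53 − 8.4199 = 1.1101, limited to 2 d.p. → 3 s.f.
Carrying full precision, 60.038 ÷ 1.1101 = 54.0834159085…; keep min(4, 3) = 3 s.f.
Rounded to 3 significant figures: 54.1.

54.1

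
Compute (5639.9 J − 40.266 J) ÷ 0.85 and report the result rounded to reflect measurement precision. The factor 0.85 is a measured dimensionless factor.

5639.9 J − 40.266 J = 5599.634 J; the difference is limited to 1 decimal place (5 s.f.).
Carrying full precision, 5599.634 ÷ 0.85 = 6587.80470588… J; 0.85 has 2 s.f., so the result keeps min(5, 2) = 2 s.f.
Rounded to 2 significant figures: 6.6 × 10^3 J.

6.6 × 10^3 J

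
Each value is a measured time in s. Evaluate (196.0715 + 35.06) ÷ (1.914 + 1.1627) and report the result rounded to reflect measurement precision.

196.0715 + 35.06 = 231.1315, limited to 2 d.p. → 5 s.f.; 1.914 + 1.1627 = 3.0767, limited to 3 d.p. → 4 s.f.
Carrying full precision, 231.1315 ÷ 3.0767 = 75.1231839308…; keep min(5, 4) = 4 s.f.
Rounded to 4 significant figures: 75.12.

75.12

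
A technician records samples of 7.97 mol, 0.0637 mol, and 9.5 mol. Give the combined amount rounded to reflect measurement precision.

7.97 mol + 0.0637 mol + 9.5 mol = 17.5337 mol.
Addition/subtraction keeps the fewest decimal places: 7.97 → 2 decimal places, 0.0637 → 4 decimal places, 9.5 → 1 decimal place; limit is 1.
Rounded to 1 decimal place: 17.5 mol.

17.5 mol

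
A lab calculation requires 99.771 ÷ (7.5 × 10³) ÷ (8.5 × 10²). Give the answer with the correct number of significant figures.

99.771 ÷ (7.5 × 10³) ÷ (8.5 × 10²) = 0.0000156503529412…
Multiplication/division keeps the fewest significant figures: 99.771 → 5 s.f., 7.5 × 10³ → 2 s.f., 8.5 × 10² → 2 s.f.; limit is 2.
Rounded to 2 significant figures: 1.6 × 10⁻⁵.

1.6 × 10⁻⁵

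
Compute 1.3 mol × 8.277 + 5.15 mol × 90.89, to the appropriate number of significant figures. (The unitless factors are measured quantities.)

4.79 × 10^2 mol

1.3 × 8.277 = 10.7601 → 11 mol (2 s.f., last digit at the 10^0 place).
5.15 × 90.89 = 468.0835 → 468 mol (3 s.f., last digit at the 10^0 place).
Sum: 478.8436 mol; keep the coarser place, 10^0.
Result: 4.79 × 10^2 mol.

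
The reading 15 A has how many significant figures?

15: every digit is nonzero and significant.

2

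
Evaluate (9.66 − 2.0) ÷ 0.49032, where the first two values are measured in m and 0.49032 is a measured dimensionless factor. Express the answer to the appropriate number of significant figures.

9.66 m − 2.0 m = 7.66 m; the difference is limited to 1 decimal place (2 s.f.).
Carrying full precision, 7.66 ÷ 0.49032 = 15.6224506445… m; 0.49032 has 5 s.f., so the result keeps min(2, 5) = 2 s.f.
Rounded to 2 significant figures: 16 m.

16 m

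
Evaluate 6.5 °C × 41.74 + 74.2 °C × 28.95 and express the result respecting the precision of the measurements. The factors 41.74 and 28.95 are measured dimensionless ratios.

6.5 × 41.74 = 271.31 → 2.7 × 10^2 °C (2 s.f., last digit at the 10^1 place).
74.2 × 28.95 = 2148.09 → 2.15 × 10^3 °C (3 s.f., last digit at the 10^1 place).
Sum: 2419.4 °C; keep the coarser place, 10^1.
Result: 2.42 × 10^3 °C.

2.42 × 10^3 °C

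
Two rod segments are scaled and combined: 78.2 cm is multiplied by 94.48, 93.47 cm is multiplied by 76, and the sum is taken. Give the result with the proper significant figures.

1.45 × 10^4 cm

78.2 × 94.48 = 7388.336 → 7.39 × 10^3 cm (3 s.f., last digit at the 10^1 place).
93.47 × 76 = 7103.72 → 7.1 × 10^3 cm (2 s.f., last digit at the 10^2 place).
Sum: 14492.056 cm; keep the coarser place, 10^2.
Result: 1.45 × 10^4 cm.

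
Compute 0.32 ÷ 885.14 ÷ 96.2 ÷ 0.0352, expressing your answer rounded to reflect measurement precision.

1.1 × 10^-4

0.32 ÷ 885.14 ÷ 96.2 ÷ 0.0352 = 0.000106762878754…
Multiplication/division keeps the fewest significant figures: 0.32 → 2 s.f., 885.14 → 5 s.f., 96.2 → 3 s.f., 0.0352 → 3 s.f.; limit is 2.
Rounded to 2 significant figures: 1.1 × 10^-4.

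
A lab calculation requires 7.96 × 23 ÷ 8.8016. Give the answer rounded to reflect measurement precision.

21

7.96 × 23 ÷ 8.8016 = 20.8007634975…
Multiplication/division keeps the fewest significant figures: 7.96 → 3 s.f., 23 → 2 s.f., 8.8016 → 5 s.f.; limit is 2.
Rounded to 2 significant figures: 21.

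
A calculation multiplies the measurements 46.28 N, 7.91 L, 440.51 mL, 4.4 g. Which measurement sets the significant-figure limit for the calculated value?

46.28 N → 4 s.f.; 7.91 L → 3 s.f.; 440.51 mL → 5 s.f.; 4.4 g → 2 s.f.
The fewest is 2 significant figures, from 4.4 g.

4.4 g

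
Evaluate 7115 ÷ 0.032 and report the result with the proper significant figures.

7115 ÷ 0.032 = 222343.75
Multiplication/division keeps the fewest significant figures: 7115 → 4 s.f., 0.032 → 2 s.f.; limit is 2.
Rounded to 2 significant figures: 2.2 × 10⁵.

2.2 × 10⁵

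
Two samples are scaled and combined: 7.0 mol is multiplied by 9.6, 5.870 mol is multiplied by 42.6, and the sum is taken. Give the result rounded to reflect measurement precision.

7.0 × 9.6 = 67.2 → 67 mol (2 s.f., last digit at the 10^0 place).
5.870 × 42.6 = 250.062 → 250. mol (3 s.f., last digit at the 10^0 place).
Sum: 317.262 mol; keep the coarser place, 10^0.
Result: 317 mol.

317 mol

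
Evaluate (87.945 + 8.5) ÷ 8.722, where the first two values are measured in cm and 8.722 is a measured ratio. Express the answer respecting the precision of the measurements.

11.1 cm

87.945 cm + 8.5 cm = 96.445 cm; the sum is limited to 1 decimal place (3 s.f.).
Carrying full precision, 96.445 ÷ 8.722 = 11.0576702591… cm; 8.722 has 4 s.f., so the result keeps min(3, 4) = 3 s.f.
Rounded to 3 significant figures: 11.1 cm.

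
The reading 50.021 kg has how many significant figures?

50.021: zeros between nonzero digits are significant.

5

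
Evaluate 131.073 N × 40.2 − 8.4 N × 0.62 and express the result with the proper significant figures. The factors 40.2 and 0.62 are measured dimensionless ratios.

131.073 × 40.2 = 5269.1346 → 5.27 × 10^3 N (3 s.f., last digit at the 10^1 place).
8.4 × 0.62 = 5.208 → 5.2 N (2 s.f., last digit at the 10^-1 place).
Difference: 5263.9266 N; keep the coarser place, 10^1.
Result: 5.26 × 10^3 N.

5.26 × 10^3 N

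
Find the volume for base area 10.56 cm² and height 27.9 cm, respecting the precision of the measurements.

295 cm³

volume = 10.56 cm² × 27.9 cm = 294.624 cm³.
10.56 has 4 significant figures; 27.9 has 3.
Division/multiplication keeps the fewest: 3 significant figures.
Rounded: 295 cm³.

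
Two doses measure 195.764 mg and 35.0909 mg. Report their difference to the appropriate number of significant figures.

160.673 mg

195.764 mg − 35.0909 mg = 160.6731 mg.
Addition/subtraction keeps the fewest decimal places: 195.764 → 3 decimal places, 35.0909 → 4 decimal places; limit is 3.
Rounded to 3 decimal places: 160.673 mg.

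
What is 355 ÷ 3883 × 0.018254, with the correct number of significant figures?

0.00167

355 ÷ 3883 × 0.018254 = 0.00166885655421…
Multiplication/division keeps the fewest significant figures: 355 → 3 s.f., 3883 → 4 s.f., 0.018254 → 5 s.f.; limit is 3.
Rounded to 3 significant figures: 0.00167.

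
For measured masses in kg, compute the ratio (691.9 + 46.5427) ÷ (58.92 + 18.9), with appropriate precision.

9.49

691.9 + 46.5427 = 738.4427, limited to 1 d.p. → 4 s.f.; 58.92 + 18.9 = 77.82, limited to 1 d.p. → 3 s.f.
Carrying full precision, 738.4427 ÷ 77.82 = 9.48911205346…; keep min(4, 3) = 3 s.f.
Rounded to 3 significant figures: 9.49.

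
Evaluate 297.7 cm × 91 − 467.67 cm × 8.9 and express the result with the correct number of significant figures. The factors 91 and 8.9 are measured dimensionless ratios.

297.7 × 91 = 27090.7 → 2.7 × 10^4 cm (2 s.f., last digit at the 10^3 place).
467.67 × 8.9 = 4162.263 → 4.2 × 10^3 cm (2 s.f., last digit at the 10^2 place).
Difference: 22928.437 cm; keep the coarser place, 10^3.
Result: 2.3 × 10^4 cm.

2.3 × 10^4 cm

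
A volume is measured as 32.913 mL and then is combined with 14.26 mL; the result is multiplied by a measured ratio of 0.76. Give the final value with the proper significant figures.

36 mL

32.913 mL + 14.26 mL = 47.173 mL; the sum is limited to 2 decimal places (4 s.f.).
Carrying full precision, 47.173 × 0.76 = 35.85148 mL; 0.76 has 2 s.f., so the result keeps min(4, 2) = 2 s.f.
Rounded to 2 significant figures: 36 mL.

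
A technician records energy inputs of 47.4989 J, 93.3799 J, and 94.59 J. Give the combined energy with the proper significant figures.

47.4989 J + 93.3799 J + 94.59 J = 235.4688 J.
Addition/subtraction keeps the fewest decimal places: 47.4989 → 4 decimal places, 93.3799 → 4 decimal places, 94.59 → 2 decimal places; limit is 2.
Rounded to 2 decimal places: 235.47 J.

235.47 J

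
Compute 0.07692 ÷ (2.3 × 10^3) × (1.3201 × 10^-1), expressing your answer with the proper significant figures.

0.07692 ÷ (2.3 × 10^3) × (1.3201 × 10^-1) = 0.00000441487356522…
Multiplication/division keeps the fewest significant figures: 0.07692 → 4 s.f., 2.3 × 10^3 → 2 s.f., 1.3201 × 10^-1 → 5 s.f.; limit is 2.
Rounded to 2 significant figures: 4.4 × 10^-6.

4.4 × 10^-6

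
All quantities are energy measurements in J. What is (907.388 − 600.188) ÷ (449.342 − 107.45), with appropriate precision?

907.388 − 600.188 = 307.200, limited to 3 d.p. → 6 s.f.; 449.342 − 107.45 = 341.892, limited to 2 d.p. → 5 s.f.
Carrying full precision, 307.200 ÷ 341.892 = 0.898529360149…; keep min(6, 5) = 5 s.f.
Rounded to 5 significant figures: 0.89853.

0.89853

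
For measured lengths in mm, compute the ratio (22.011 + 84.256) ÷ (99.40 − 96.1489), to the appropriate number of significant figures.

22.011 + 84.256 = 106.267, limited to 3 d.p. → 6 s.f.; 99.40 − 96.1489 = 3.2511, limited to 2 d.p. → 3 s.f.
Carrying full precision, 106.267 ÷ 3.2511 = 32.6864753468…; keep min(6, 3) = 3 s.f.
Rounded to 3 significant figures: 32.7.

32.7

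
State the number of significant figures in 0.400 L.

0.400: leading zeros are not significant; trailing zeros after a decimal point are significant.

3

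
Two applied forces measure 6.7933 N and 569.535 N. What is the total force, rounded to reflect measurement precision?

6.7933 N + 569.535 N = 576.3283 N.
Addition/subtraction keeps the fewest decimal places: 6.7933 → 4 decimal places, 569.535 → 3 decimal places; limit is 3.
Rounded to 3 decimal places: 576.328 N.

576.328 N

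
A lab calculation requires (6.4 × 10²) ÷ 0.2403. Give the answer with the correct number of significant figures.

2.7 × 10³

(6.4 × 10²) ÷ 0.2403 = 2663.3374948…
Multiplication/division keeps the fewest significant figures: 6.4 × 10² → 2 s.f., 0.2403 → 4 s.f.; limit is 2.
Rounded to 2 significant figures: 2.7 × 10³.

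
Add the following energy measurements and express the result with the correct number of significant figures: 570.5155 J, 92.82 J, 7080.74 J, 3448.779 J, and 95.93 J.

570.5155 J + 92.82 J + 7080.74 J + 3448.779 J + 95.93 J = 11288.7845 J.
Addition/subtraction keeps the fewest decimal places: 570.5155 → 4 decimal places, 92.82 → 2 decimal places, 7080.74 → 2 decimal places, 3448.779 → 3 decimal places, 95.93 → 2 decimal places; limit is 2.
Rounded to 2 decimal places: 11288.78 J.

11288.78 J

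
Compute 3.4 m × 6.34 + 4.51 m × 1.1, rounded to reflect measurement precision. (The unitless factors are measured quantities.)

3.4 × 6.34 = 21.556 → 22 m (2 s.f., last digit at the 10^0 place).
4.51 × 1.1 = 4.961 → 5.0 m (2 s.f., last digit at the 10^-1 place).
Sum: 26.517 m; keep the coarser place, 10^0.
Result: 27 m.

27 m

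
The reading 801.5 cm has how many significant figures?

801.5: zeros between nonzero digits are significant.

4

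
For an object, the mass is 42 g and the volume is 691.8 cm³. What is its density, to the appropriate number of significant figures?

density = 42 g ÷ 691.8 cm³ = 0.0607111882047… g/cm³.
42 has 2 significant figures; 691.8 has 4.
Division/multiplication keeps the fewest: 2 significant figures.
Rounded: 0.061 g/cm³.

0.061 g/cm³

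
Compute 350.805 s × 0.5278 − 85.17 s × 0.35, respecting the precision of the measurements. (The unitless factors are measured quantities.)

155 s

350.805 × 0.5278 = 185.154879 → 185.2 s (4 s.f., last digit at the 10^-1 place).
85.17 × 0.35 = 29.8095 → 3.0 × 10^1 s (2 s.f., last digit at the 10^0 place).
Difference: 155.345379 s; keep the coarser place, 10^0.
Result: 155 s.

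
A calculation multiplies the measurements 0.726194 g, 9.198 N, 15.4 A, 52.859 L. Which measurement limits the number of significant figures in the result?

0.726194 g → 6 s.f.; 9.198 N → 4 s.f.; 15.4 A → 3 s.f.; 52.859 L → 5 s.f.
The fewest is 3 significant figures, from 15.4 A.

15.4 A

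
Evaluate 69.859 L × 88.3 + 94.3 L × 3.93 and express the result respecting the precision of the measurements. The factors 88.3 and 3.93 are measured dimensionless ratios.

6.54 × 10^3 L

69.859 × 88.3 = 6168.5497 → 6.17 × 10^3 L (3 s.f., last digit at the 10^1 place).
94.3 × 3.93 = 370.599 → 371 L (3 s.f., last digit at the 10^0 place).
Sum: 6539.1487 L; keep the coarser place, 10^1.
Result: 6.54 × 10^3 L.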